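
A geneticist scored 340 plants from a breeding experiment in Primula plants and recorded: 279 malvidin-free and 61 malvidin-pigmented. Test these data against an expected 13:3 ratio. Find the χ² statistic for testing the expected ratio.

Expected counts for N = 340 under a 13:3 ratio (total parts = 16):
  malvidin-free: 340 × 13/16 = 276.25
  malvidin-pigmented: 340 × 3/16 = 63.75
χ² = Σ (O − E)² / E
  malvidin-free: (279 − 276.25)² / 276.25 = 0.0274
  malvidin-pigmented: (61 − 63.75)² / 63.75 = 0.1186
χ² = 0.0274 + 0.1186 = 0.146

0.146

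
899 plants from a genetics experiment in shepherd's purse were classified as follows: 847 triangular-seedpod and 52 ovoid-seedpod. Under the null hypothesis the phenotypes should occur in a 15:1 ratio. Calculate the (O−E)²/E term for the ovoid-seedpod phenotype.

0.312

The 15:1 ratio has 16 parts, so with N = 899 the expected counts are:
  triangular-seedpod: 899 × 15/16 = 842.8125
  ovoid-seedpod: 899 × 1/16 = 56.1875
Contribution of ovoid-seedpod: (52 − 56.1875)² / 56.1875 = 0.3121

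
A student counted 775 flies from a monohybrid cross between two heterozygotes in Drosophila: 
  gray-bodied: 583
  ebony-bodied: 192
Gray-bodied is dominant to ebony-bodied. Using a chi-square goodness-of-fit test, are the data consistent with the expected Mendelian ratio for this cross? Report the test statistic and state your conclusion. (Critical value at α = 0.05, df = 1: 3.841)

0.021; consistent

For a monohybrid cross between heterozygotes with complete dominance, the expected phenotypic ratio is 3:1.
Total ratio parts = 4. Expected numbers out of 775:
  gray-bodied: 775 × 3/4 = 581.25
  ebony-bodied: 775 × 1/4 = 193.75
χ² = Σ (O − E)² / E
  gray-bodied: (583 − 581.25)² / 581.25 = 0.0053
  ebony-bodied: (192 − 193.75)² / 193.75 = 0.0158
χ² = 0.0053 + 0.0158 = 0.0211 ≈ 0.021
Degrees of freedom = 2 − 1 = 1; critical value at α = 0.05 is 3.841.
Since 0.021 < 3.841, we fail to reject the null hypothesis — the data are consistent with the 3:1 ratio.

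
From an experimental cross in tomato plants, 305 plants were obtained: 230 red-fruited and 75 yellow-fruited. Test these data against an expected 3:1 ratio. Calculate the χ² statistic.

Expected counts for N = 305 under a 3:1 ratio (total parts = 4):
  red-fruited: 305 × 3/4 = 228.75
  yellow-fruited: 305 × 1/4 = 76.25
χ² = Σ (O − E)² / E
  red-fruited: (230 − 228.75)² / 228.75 = 0.0068
  yellow-fruited: (75 − 76.25)² / 76.25 = 0.0205
χ² = 0.0068 + 0.0205 = 0.0273 ≈ 0.027

0.027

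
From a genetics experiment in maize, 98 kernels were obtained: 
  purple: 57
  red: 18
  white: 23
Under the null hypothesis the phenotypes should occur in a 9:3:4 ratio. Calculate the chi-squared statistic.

0.163

The 9:3:4 ratio has 16 parts, so with N = 98 the expected counts are:
  purple: 98 × 9/16 = 55.125
  red: 98 × 3/16 = 18.375
  white: 98 × 4/16 = 24.5
χ² = Σ (O − E)² / E
  purple: (57 − 55.125)² / 55.125 = 0.0638
  red: (18 − 18.375)² / 18.375 = 0.0077
  white: (23 − 24.5)² / 24.5 = 0.0918
χ² = 0.0638 + 0.0077 + 0.0918 = 0.1633 ≈ 0.163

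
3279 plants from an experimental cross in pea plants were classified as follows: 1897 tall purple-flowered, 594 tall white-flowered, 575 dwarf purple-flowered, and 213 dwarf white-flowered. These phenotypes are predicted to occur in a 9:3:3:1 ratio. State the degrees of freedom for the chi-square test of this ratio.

3

A goodness-of-fit test with 4 phenotype classes has df = 4 − 1 = 3.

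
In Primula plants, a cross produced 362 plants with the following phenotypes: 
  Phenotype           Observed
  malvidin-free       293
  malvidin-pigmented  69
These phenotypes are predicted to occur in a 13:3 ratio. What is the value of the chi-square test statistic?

0.023

The 13:3 ratio has 16 parts, so with N = 362 the expected counts are:
  malvidin-free: 362 × 13/16 = 294.125
  malvidin-pigmented: 362 × 3/16 = 67.875
χ² = Σ (O − E)² / E
  malvidin-free: (293 − 294.125)² / 294.125 = 0.0043
  malvidin-pigmented: (69 − 67.875)² / 67.875 = 0.0186
χ² = 0.0043 + 0.0186 = 0.0229 ≈ 0.023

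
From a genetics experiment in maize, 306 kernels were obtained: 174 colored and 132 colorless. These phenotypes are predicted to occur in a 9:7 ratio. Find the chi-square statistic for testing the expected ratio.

Total ratio parts = 16. Expected numbers out of 306:
  colored: 306 × 9/16 = 172.125
  colorless: 306 × 7/16 = 133.875
χ² = Σ (O − E)² / E
  colored: (174 − 172.125)² / 172.125 = 0.0204
  colorless: (132 − 133.875)² / 133.875 = 0.0263
χ² = 0.0204 + 0.0263 = 0.0467 ≈ 0.047

0.047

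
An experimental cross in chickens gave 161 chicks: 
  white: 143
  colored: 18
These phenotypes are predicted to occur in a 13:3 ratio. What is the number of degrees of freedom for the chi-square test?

A goodness-of-fit test with 2 phenotype classes has df = 2 − 1 = 1.

1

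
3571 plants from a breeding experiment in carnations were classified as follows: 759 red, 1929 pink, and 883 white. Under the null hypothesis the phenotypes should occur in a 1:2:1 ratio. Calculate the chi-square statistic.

31.678

Expected counts for N = 3571 under a 1:2:1 ratio (total parts = 4):
  red: 3571 × 1/4 = 892.75
  pink: 3571 × 2/4 = 1785.5
  white: 3571 × 1/4 = 892.75
χ² = Σ (O − E)² / E
  red: (759 − 892.75)² / 892.75 = 20.0382
  pink: (1929 − 1785.5)² / 1785.5 = 11.5330
  white: (883 − 892.75)² / 892.75 = 0.1065
χ² = 20.0382 + 11.5330 + 0.1065 = 31.6777 ≈ 31.678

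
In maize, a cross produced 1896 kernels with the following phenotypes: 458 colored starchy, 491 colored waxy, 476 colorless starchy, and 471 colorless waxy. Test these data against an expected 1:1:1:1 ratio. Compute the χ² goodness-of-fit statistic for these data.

Under the 1:1:1:1 hypothesis (Σ ratio = 4, N = 1896):
  colored starchy: 1896 × 1/4 = 474
  colored waxy: 1896 × 1/4 = 474
  colorless starchy: 1896 × 1/4 = 474
  colorless waxy: 1896 × 1/4 = 474
χ² = Σ (O − E)² / E
  colored starchy: (458 − 474)² / 474 = 0.5401
  colored waxy: (491 − 474)² / 474 = 0.6097
  colorless starchy: (476 − 474)² / 474 = 0.0084
  colorless waxy: (471 − 474)² / 474 = 0.0190
χ² = 0.5401 + 0.6097 + 0.0084 + 0.0190 = 1.1772 ≈ 1.177

1.177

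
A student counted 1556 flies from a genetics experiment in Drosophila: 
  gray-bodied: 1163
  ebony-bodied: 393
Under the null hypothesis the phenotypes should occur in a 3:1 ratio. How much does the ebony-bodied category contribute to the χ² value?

0.041

Expected counts for N = 1556 under a 3:1 ratio (total parts = 4):
  gray-bodied: 1556 × 3/4 = 1167
  ebony-bodied: 1556 × 1/4 = 389
Contribution of ebony-bodied: (393 − 389)² / 389 = 0.0411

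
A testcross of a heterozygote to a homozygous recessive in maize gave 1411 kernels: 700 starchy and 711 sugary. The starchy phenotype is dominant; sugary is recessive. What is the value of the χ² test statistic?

0.086

A testcross of a heterozygote (Aa × aa) gives a 1:1 phenotypic ratio.
Total ratio parts = 2. Expected numbers out of 1411:
  starchy: 1411 × 1/2 = 705.5
  sugary: 1411 × 1/2 = 705.5
χ² = Σ (O − E)² / E
  starchy: (700 − 705.5)² / 705.5 = 0.0429
  sugary: (711 − 705.5)² / 705.5 = 0.0429
χ² = 0.0429 + 0.0429 = 0.0858 ≈ 0.086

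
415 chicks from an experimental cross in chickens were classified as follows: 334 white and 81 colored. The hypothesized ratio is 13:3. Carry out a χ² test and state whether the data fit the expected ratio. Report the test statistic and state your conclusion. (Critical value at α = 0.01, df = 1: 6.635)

0.161; consistent

Expected counts for N = 415 under a 13:3 ratio (total parts = 16):
  white: 415 × 13/16 = 337.1875
  colored: 415 × 3/16 = 77.8125
χ² = Σ (O − E)² / E
  white: (334 − 337.1875)² / 337.1875 = 0.0301
  colored: (81 − 77.8125)² / 77.8125 = 0.1306
χ² = 0.0301 + 0.1306 = 0.1607 ≈ 0.161
Degrees of freedom = 2 − 1 = 1; critical value at α = 0.01 is 6.635.
Since 0.161 < 6.635, we fail to reject the null hypothesis — the data are consistent with the 13:3 ratio.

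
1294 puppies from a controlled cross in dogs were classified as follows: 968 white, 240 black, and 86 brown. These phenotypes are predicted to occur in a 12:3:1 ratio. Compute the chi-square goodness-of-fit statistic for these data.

0.360

Under the 12:3:1 hypothesis (Σ ratio = 16, N = 1294):
  white: 1294 × 12/16 = 970.5
  black: 1294 × 3/16 = 242.625
  brown: 1294 × 1/16 = 80.875
χ² = Σ (O − E)² / E
  white: (968 − 970.5)² / 970.5 = 0.0064
  black: (240 − 242.625)² / 242.625 = 0.0284
  brown: (86 − 80.875)² / 80.875 = 0.3248
χ² = 0.0064 + 0.0284 + 0.3248 = 0.3596 ≈ 0.360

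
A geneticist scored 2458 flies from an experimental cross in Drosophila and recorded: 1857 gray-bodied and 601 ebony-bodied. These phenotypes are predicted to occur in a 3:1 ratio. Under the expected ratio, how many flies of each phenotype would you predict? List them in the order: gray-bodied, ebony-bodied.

1843.5, 614.5

Under the 3:1 hypothesis (Σ ratio = 4, N = 2458):
  gray-bodied: 2458 × 3/4 = 1843.5
  ebony-bodied: 2458 × 1/4 = 614.5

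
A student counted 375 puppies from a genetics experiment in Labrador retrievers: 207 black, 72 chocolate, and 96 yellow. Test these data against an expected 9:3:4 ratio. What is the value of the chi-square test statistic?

Under the 9:3:4 hypothesis (Σ ratio = 16, N = 375):
  black: 375 × 9/16 = 210.9375
  chocolate: 375 × 3/16 = 70.3125
  yellow: 375 × 4/16 = 93.75
χ² = Σ (O − E)² / E
  black: (207 − 210.9375)² / 210.9375 = 0.0735
  chocolate: (72 − 70.3125)² / 70.3125 = 0.0405
  yellow: (96 − 93.75)² / 93.75 = 0.0540
χ² = 0.0735 + 0.0405 + 0.0540 = 0.168

0.168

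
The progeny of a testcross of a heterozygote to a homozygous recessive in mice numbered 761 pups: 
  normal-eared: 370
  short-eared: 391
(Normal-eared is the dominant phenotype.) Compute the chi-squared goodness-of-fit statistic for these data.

0.580

A testcross of a heterozygote (Aa × aa) gives a 1:1 phenotypic ratio.
Under the 1:1 hypothesis (Σ ratio = 2, N = 761):
  normal-eared: 761 × 1/2 = 380.5
  short-eared: 761 × 1/2 = 380.5
χ² = Σ (O − E)² / E
  normal-eared: (370 − 380.5)² / 380.5 = 0.2898
  short-eared: (391 − 380.5)² / 380.5 = 0.2898
χ² = 0.2898 + 0.2898 = 0.5796 ≈ 0.580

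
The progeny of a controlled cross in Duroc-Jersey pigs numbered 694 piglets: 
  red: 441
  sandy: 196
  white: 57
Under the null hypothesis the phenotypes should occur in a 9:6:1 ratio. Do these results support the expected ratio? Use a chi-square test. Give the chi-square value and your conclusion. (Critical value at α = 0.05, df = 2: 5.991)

Total ratio parts = 16. Expected numbers out of 694:
  red: 694 × 9/16 = 390.375
  sandy: 694 × 6/16 = 260.25
  white: 694 × 1/16 = 43.375
χ² = Σ (O − E)² / E
  red: (441 − 390.375)² / 390.375 = 6.5652
  sandy: (196 − 260.25)² / 260.25 = 15.8619
  white: (57 − 43.375)² / 43.375 = 4.2799
χ² = 6.5652 + 15.8619 + 4.2799 = 26.707
Degrees of freedom = 3 − 1 = 2; critical value at α = 0.05 is 5.991.
Since 26.707 > 5.991, we reject the null hypothesis — the data do not fit the 9:6:1 ratio.

26.707; not consistent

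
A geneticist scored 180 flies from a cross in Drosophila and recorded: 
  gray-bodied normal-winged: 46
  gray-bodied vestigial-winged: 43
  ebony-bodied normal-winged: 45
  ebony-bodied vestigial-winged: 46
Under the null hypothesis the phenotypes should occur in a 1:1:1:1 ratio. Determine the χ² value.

0.133

Expected counts for N = 180 under a 1:1:1:1 ratio (total parts = 4):
  gray-bodied normal-winged: 180 × 1/4 = 45
  gray-bodied vestigial-winged: 180 × 1/4 = 45
  ebony-bodied normal-winged: 180 × 1/4 = 45
  ebony-bodied vestigial-winged: 180 × 1/4 = 45
χ² = Σ (O − E)² / E
  gray-bodied normal-winged: (46 − 45)² / 45 = 0.0222
  gray-bodied vestigial-winged: (43 − 45)² / 45 = 0.0889
  ebony-bodied normal-winged: (45 − 45)² / 45 = 0.0000
  ebony-bodied vestigial-winged: (46 − 45)² / 45 = 0.0222
χ² = 0.0222 + 0.0889 + 0.0000 + 0.0222 = 0.1333 ≈ 0.133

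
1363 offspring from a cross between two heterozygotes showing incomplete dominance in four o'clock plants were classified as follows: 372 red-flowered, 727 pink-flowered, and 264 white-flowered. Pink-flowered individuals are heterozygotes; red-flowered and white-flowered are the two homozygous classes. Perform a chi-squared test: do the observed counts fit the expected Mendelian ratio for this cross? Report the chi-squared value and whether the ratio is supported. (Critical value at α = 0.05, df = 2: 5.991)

With incomplete dominance, a heterozygote × heterozygote cross gives a 1:2:1 phenotypic ratio.
Under the 1:2:1 hypothesis (Σ ratio = 4, N = 1363):
  red-flowered: 1363 × 1/4 = 340.75
  pink-flowered: 1363 × 2/4 = 681.5
  white-flowered: 1363 × 1/4 = 340.75
χ² = Σ (O − E)² / E
  red-flowered: (372 − 340.75)² / 340.75 = 2.8659
  pink-flowered: (727 − 681.5)² / 681.5 = 3.0378
  white-flowered: (264 − 340.75)² / 340.75 = 17.2871
χ² = 2.8659 + 3.0378 + 17.2871 = 23.1908 ≈ 23.191
Degrees of freedom = 3 − 1 = 2; critical value at α = 0.05 is 5.991.
Since 23.191 > 5.991, we reject the null hypothesis — the data do not fit the 1:2:1 ratio.

23.191; not consistent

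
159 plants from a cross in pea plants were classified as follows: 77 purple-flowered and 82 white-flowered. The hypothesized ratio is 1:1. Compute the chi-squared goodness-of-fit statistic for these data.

Under the 1:1 hypothesis (Σ ratio = 2, N = 159):
  purple-flowered: 159 × 1/2 = 79.5
  white-flowered: 159 × 1/2 = 79.5
χ² = Σ (O − E)² / E
  purple-flowered: (77 − 79.5)² / 79.5 = 0.0786
  white-flowered: (82 − 79.5)² / 79.5 = 0.0786
χ² = 0.0786 + 0.0786 = 0.1572 ≈ 0.157

0.157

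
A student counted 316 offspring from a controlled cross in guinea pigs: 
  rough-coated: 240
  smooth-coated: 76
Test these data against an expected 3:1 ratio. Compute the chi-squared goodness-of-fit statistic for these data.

Under the 3:1 hypothesis (Σ ratio = 4, N = 316):
  rough-coated: 316 × 3/4 = 237
  smooth-coated: 316 × 1/4 = 79
χ² = Σ (O − E)² / E
  rough-coated: (240 − 237)² / 237 = 0.0380
  smooth-coated: (76 − 79)² / 79 = 0.1139
χ² = 0.0380 + 0.1139 = 0.1519 ≈ 0.152

0.152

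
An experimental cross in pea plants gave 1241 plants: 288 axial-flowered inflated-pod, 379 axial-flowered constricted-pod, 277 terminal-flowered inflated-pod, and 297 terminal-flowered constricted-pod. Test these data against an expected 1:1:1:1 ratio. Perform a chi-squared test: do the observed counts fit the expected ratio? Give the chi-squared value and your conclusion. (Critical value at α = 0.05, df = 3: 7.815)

The 1:1:1:1 ratio has 4 parts, so with N = 1241 the expected counts are:
  axial-flowered inflated-pod: 1241 × 1/4 = 310.25
  axial-flowered constricted-pod: 1241 × 1/4 = 310.25
  terminal-flowered inflated-pod: 1241 × 1/4 = 310.25
  terminal-flowered constricted-pod: 1241 × 1/4 = 310.25
χ² = Σ (O − E)² / E
  axial-flowered inflated-pod: (288 − 310.25)² / 310.25 = 1.5957
  axial-flowered constricted-pod: (379 − 310.25)² / 310.25 = 15.2347
  terminal-flowered inflated-pod: (277 − 310.25)² / 310.25 = 3.5635
  terminal-flowered constricted-pod: (297 − 310.25)² / 310.25 = 0.5659
χ² = 1.5957 + 15.2347 + 3.5635 + 0.5659 = 20.9598 ≈ 20.960
Degrees of freedom = 4 − 1 = 3; critical value at α = 0.05 is 7.815.
Since 20.960 > 7.815, we reject the null hypothesis — the data do not fit the 1:1:1:1 ratio.

20.960; not consistent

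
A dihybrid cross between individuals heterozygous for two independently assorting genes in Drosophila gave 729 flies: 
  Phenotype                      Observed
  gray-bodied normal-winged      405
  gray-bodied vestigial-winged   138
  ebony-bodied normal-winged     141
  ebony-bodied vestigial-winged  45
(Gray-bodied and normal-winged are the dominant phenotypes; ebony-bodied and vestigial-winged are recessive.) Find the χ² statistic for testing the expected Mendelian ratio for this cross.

A dihybrid F₂ with independent assortment and complete dominance at both loci gives a 9:3:3:1 phenotypic ratio.
Total ratio parts = 16. Expected numbers out of 729:
  gray-bodied normal-winged: 729 × 9/16 = 410.0625
  gray-bodied vestigial-winged: 729 × 3/16 = 136.6875
  ebony-bodied normal-winged: 729 × 3/16 = 136.6875
  ebony-bodied vestigial-winged: 729 × 1/16 = 45.5625
χ² = Σ (O − E)² / E
  gray-bodied normal-winged: (405 − 410.0625)² / 410.0625 = 0.0625
  gray-bodied vestigial-winged: (138 − 136.6875)² / 136.6875 = 0.0126
  ebony-bodied normal-winged: (141 − 136.6875)² / 136.6875 = 0.1361
  ebony-bodied vestigial-winged: (45 − 45.5625)² / 45.5625 = 0.0069
χ² = 0.0625 + 0.0126 + 0.1361 + 0.0069 = 0.2181 ≈ 0.218

0.218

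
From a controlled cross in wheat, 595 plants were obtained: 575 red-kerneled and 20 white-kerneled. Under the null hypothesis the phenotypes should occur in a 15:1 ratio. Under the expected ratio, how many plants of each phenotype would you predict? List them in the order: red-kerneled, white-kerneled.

557.8125, 37.1875

The 15:1 ratio has 16 parts, so with N = 595 the expected counts are:
  red-kerneled: 595 × 15/16 = 557.8125
  white-kerneled: 595 × 1/16 = 37.1875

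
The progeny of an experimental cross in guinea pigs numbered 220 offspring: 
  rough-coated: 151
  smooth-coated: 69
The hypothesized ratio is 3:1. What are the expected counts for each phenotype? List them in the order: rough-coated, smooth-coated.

The 3:1 ratio has 4 parts, so with N = 220 the expected counts are:
  rough-coated: 220 × 3/4 = 165
  smooth-coated: 220 × 1/4 = 55

165, 55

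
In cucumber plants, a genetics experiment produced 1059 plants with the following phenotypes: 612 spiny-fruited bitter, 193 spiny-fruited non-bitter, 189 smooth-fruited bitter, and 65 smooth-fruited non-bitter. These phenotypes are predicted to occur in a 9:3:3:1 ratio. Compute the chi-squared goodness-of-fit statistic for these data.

1.084

Under the 9:3:3:1 hypothesis (Σ ratio = 16, N = 1059):
  spiny-fruited bitter: 1059 × 9/16 = 595.6875
  spiny-fruited non-bitter: 1059 × 3/16 = 198.5625
  smooth-fruited bitter: 1059 × 3/16 = 198.5625
  smooth-fruited non-bitter: 1059 × 1/16 = 66.1875
χ² = Σ (O − E)² / E
  spiny-fruited bitter: (612 − 595.6875)² / 595.6875 = 0.4467
  spiny-fruited non-bitter: (193 − 198.5625)² / 198.5625 = 0.1558
  smooth-fruited bitter: (189 − 198.5625)² / 198.5625 = 0.4605
  smooth-fruited non-bitter: (65 − 66.1875)² / 66.1875 = 0.0213
χ² = 0.4467 + 0.1558 + 0.4605 + 0.0213 = 1.0843 ≈ 1.084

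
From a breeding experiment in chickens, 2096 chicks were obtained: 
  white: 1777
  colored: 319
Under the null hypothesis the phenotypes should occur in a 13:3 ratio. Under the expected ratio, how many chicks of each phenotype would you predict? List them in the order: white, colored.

The 13:3 ratio has 16 parts, so with N = 2096 the expected counts are:
  white: 2096 × 13/16 = 1703
  colored: 2096 × 3/16 = 393

1703, 393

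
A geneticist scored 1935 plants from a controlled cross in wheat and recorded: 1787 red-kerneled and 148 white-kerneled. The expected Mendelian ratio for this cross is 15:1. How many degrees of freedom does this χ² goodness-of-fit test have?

1

A goodness-of-fit test with 2 phenotype classes has df = 2 − 1 = 1.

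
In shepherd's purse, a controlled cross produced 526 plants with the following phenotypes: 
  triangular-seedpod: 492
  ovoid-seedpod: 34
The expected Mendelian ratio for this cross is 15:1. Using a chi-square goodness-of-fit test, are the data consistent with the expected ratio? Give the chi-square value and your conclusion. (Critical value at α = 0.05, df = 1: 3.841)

Expected counts for N = 526 under a 15:1 ratio (total parts = 16):
  triangular-seedpod: 526 × 15/16 = 493.125
  ovoid-seedpod: 526 × 1/16 = 32.875
χ² = Σ (O − E)² / E
  triangular-seedpod: (492 − 493.125)² / 493.125 = 0.0026
  ovoid-seedpod: (34 − 32.875)² / 32.875 = 0.0385
χ² = 0.0026 + 0.0385 = 0.0411 ≈ 0.041
Degrees of freedom = 2 − 1 = 1; critical value at α = 0.05 is 3.841.
Since 0.041 < 3.841, we fail to reject the null hypothesis — the data are consistent with the 15:1 ratio.

0.041; consistent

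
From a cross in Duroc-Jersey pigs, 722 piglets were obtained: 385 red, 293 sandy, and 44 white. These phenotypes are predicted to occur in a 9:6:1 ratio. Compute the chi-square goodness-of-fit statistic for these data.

2.955

Expected counts for N = 722 under a 9:6:1 ratio (total parts = 16):
  red: 722 × 9/16 = 406.125
  sandy: 722 × 6/16 = 270.75
  white: 722 × 1/16 = 45.125
χ² = Σ (O − E)² / E
  red: (385 − 406.125)² / 406.125 = 1.0988
  sandy: (293 − 270.75)² / 270.75 = 1.8285
  white: (44 − 45.125)² / 45.125 = 0.0280
χ² = 1.0988 + 1.8285 + 0.0280 = 2.9553 ≈ 2.955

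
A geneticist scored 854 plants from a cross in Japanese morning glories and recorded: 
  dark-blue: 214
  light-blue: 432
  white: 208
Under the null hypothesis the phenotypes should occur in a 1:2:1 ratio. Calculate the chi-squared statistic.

Total ratio parts = 4. Expected numbers out of 854:
  dark-blue: 854 × 1/4 = 213.5
  light-blue: 854 × 2/4 = 427
  white: 854 × 1/4 = 213.5
χ² = Σ (O − E)² / E
  dark-blue: (214 − 213.5)² / 213.5 = 0.0012
  light-blue: (432 − 427)² / 427 = 0.0585
  white: (208 − 213.5)² / 213.5 = 0.1417
χ² = 0.0012 + 0.0585 + 0.1417 = 0.2014 ≈ 0.201

0.201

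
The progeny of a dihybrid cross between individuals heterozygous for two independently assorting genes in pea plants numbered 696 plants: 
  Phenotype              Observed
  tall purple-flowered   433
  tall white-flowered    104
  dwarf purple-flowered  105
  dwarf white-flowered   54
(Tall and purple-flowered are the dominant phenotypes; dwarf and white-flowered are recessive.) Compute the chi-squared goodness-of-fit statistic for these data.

17.298

A dihybrid F₂ with independent assortment and complete dominance at both loci gives a 9:3:3:1 phenotypic ratio.
Under the 9:3:3:1 hypothesis (Σ ratio = 16, N = 696):
  tall purple-flowered: 696 × 9/16 = 391.5
  tall white-flowered: 696 × 3/16 = 130.5
  dwarf purple-flowered: 696 × 3/16 = 130.5
  dwarf white-flowered: 696 × 1/16 = 43.5
χ² = Σ (O − E)² / E
  tall purple-flowered: (433 − 391.5)² / 391.5 = 4.3991
  tall white-flowered: (104 − 130.5)² / 130.5 = 5.3812
  dwarf purple-flowered: (105 − 130.5)² / 130.5 = 4.9828
  dwarf white-flowered: (54 − 43.5)² / 43.5 = 2.5345
χ² = 4.3991 + 5.3812 + 4.9828 + 2.5345 = 17.2976 ≈ 17.298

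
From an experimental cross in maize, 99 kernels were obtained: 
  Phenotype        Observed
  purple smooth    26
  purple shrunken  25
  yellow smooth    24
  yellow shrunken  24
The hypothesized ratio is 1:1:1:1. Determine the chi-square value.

Total ratio parts = 4. Expected numbers out of 99:
  purple smooth: 99 × 1/4 = 24.75
  purple shrunken: 99 × 1/4 = 24.75
  yellow smooth: 99 × 1/4 = 24.75
  yellow shrunken: 99 × 1/4 = 24.75
χ² = Σ (O − E)² / E
  purple smooth: (26 − 24.75)² / 24.75 = 0.0631
  purple shrunken: (25 − 24.75)² / 24.75 = 0.0025
  yellow smooth: (24 − 24.75)² / 24.75 = 0.0227
  yellow shrunken: (24 − 24.75)² / 24.75 = 0.0227
χ² = 0.0631 + 0.0025 + 0.0227 + 0.0227 = 0.111

0.111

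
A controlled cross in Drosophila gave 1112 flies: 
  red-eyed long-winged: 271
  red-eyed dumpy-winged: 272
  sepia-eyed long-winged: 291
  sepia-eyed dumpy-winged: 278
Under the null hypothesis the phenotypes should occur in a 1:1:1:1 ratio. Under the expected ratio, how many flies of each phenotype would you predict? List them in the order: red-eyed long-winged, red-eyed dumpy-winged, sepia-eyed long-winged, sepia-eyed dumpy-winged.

Under the 1:1:1:1 hypothesis (Σ ratio = 4, N = 1112):
  red-eyed long-winged: 1112 × 1/4 = 278
  red-eyed dumpy-winged: 1112 × 1/4 = 278
  sepia-eyed long-winged: 1112 × 1/4 = 278
  sepia-eyed dumpy-winged: 1112 × 1/4 = 278

278, 278, 278, 278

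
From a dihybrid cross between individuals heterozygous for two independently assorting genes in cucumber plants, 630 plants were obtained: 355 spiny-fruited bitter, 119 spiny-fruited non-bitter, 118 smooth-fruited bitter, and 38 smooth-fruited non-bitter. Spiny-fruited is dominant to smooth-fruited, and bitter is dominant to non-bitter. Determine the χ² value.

A dihybrid F₂ with independent assortment and complete dominance at both loci gives a 9:3:3:1 phenotypic ratio.
Under the 9:3:3:1 hypothesis (Σ ratio = 16, N = 630):
  spiny-fruited bitter: 630 × 9/16 = 354.375
  spiny-fruited non-bitter: 630 × 3/16 = 118.125
  smooth-fruited bitter: 630 × 3/16 = 118.125
  smooth-fruited non-bitter: 630 × 1/16 = 39.375
χ² = Σ (O − E)² / E
  spiny-fruited bitter: (355 − 354.375)² / 354.375 = 0.0011
  spiny-fruited non-bitter: (119 − 118.125)² / 118.125 = 0.0065
  smooth-fruited bitter: (118 − 118.125)² / 118.125 = 0.0001
  smooth-fruited non-bitter: (38 − 39.375)² / 39.375 = 0.0480
χ² = 0.0011 + 0.0065 + 0.0001 + 0.0480 = 0.0557 ≈ 0.056

0.056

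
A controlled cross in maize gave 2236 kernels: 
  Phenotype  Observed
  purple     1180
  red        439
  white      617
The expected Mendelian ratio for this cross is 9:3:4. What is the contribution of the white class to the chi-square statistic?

Total ratio parts = 16. Expected numbers out of 2236:
  purple: 2236 × 9/16 = 1257.75
  red: 2236 × 3/16 = 419.25
  white: 2236 × 4/16 = 559
Contribution of white: (617 − 559)² / 559 = 6.0179

6.018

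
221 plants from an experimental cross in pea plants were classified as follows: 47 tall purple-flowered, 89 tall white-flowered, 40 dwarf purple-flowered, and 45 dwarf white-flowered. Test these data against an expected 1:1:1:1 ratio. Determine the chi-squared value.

27.959

Total ratio parts = 4. Expected numbers out of 221:
  tall purple-flowered: 221 × 1/4 = 55.25
  tall white-flowered: 221 × 1/4 = 55.25
  dwarf purple-flowered: 221 × 1/4 = 55.25
  dwarf white-flowered: 221 × 1/4 = 55.25
χ² = Σ (O − E)² / E
  tall purple-flowered: (47 − 55.25)² / 55.25 = 1.2319
  tall white-flowered: (89 − 55.25)² / 55.25 = 20.6165
  dwarf purple-flowered: (40 − 55.25)² / 55.25 = 4.2093
  dwarf white-flowered: (45 − 55.25)² / 55.25 = 1.9016
χ² = 1.2319 + 20.6165 + 4.2093 + 1.9016 = 27.9593 ≈ 27.959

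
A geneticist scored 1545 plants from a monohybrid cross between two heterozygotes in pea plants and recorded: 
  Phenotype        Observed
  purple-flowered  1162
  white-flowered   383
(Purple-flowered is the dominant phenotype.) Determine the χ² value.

For a monohybrid cross between heterozygotes with complete dominance, the expected phenotypic ratio is 3:1.
Total ratio parts = 4. Expected numbers out of 1545:
  purple-flowered: 1545 × 3/4 = 1158.75
  white-flowered: 1545 × 1/4 = 386.25
χ² = Σ (O − E)² / E
  purple-flowered: (1162 − 1158.75)² / 1158.75 = 0.0091
  white-flowered: (383 − 386.25)² / 386.25 = 0.0273
χ² = 0.0091 + 0.0273 = 0.0364 ≈ 0.036

0.036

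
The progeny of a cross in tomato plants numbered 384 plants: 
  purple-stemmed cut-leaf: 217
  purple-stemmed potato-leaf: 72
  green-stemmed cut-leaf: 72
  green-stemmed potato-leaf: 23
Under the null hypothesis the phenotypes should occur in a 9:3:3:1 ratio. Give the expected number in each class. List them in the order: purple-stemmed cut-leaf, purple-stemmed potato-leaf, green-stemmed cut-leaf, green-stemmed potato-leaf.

Expected counts for N = 384 under a 9:3:3:1 ratio (total parts = 16):
  purple-stemmed cut-leaf: 384 × 9/16 = 216
  purple-stemmed potato-leaf: 384 × 3/16 = 72
  green-stemmed cut-leaf: 384 × 3/16 = 72
  green-stemmed potato-leaf: 384 × 1/16 = 24

216, 72, 72, 24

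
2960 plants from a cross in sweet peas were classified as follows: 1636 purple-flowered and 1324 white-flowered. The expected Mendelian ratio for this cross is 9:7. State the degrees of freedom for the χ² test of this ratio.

A goodness-of-fit test with 2 phenotype classes has df = 2 − 1 = 1.

1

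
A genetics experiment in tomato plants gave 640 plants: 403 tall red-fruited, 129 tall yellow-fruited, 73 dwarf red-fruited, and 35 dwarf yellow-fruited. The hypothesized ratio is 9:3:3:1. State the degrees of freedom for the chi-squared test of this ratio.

3

A goodness-of-fit test with 4 phenotype classes has df = 4 − 1 = 3.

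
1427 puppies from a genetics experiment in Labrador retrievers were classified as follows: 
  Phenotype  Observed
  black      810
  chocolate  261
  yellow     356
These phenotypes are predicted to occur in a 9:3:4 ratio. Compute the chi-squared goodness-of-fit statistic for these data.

Under the 9:3:4 hypothesis (Σ ratio = 16, N = 1427):
  black: 1427 × 9/16 = 802.6875
  chocolate: 1427 × 3/16 = 267.5625
  yellow: 1427 × 4/16 = 356.75
χ² = Σ (O − E)² / E
  black: (810 − 802.6875)² / 802.6875 = 0.0666
  chocolate: (261 − 267.5625)² / 267.5625 = 0.1610
  yellow: (356 − 356.75)² / 356.75 = 0.0016
χ² = 0.0666 + 0.1610 + 0.0016 = 0.2292 ≈ 0.229

0.229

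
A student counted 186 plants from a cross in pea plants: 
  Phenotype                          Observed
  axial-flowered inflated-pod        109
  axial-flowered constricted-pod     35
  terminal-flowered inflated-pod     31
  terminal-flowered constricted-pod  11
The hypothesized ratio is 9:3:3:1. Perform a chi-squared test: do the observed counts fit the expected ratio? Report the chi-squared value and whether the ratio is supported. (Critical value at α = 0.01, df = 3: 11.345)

0.648; consistent

Total ratio parts = 16. Expected numbers out of 186:
  axial-flowered inflated-pod: 186 × 9/16 = 104.625
  axial-flowered constricted-pod: 186 × 3/16 = 34.875
  terminal-flowered inflated-pod: 186 × 3/16 = 34.875
  terminal-flowered constricted-pod: 186 × 1/16 = 11.625
χ² = Σ (O − E)² / E
  axial-flowered inflated-pod: (109 − 104.625)² / 104.625 = 0.1829
  axial-flowered constricted-pod: (35 − 34.875)² / 34.875 = 0.0004
  terminal-flowered inflated-pod: (31 − 34.875)² / 34.875 = 0.4306
  terminal-flowered constricted-pod: (11 − 11.625)² / 11.625 = 0.0336
χ² = 0.1829 + 0.0004 + 0.4306 + 0.0336 = 0.6475 ≈ 0.648
Degrees of freedom = 4 − 1 = 3; critical value at α = 0.01 is 11.345.
Since 0.648 < 11.345, we fail to reject the null hypothesis — the data are consistent with the 9:3:3:1 ratio.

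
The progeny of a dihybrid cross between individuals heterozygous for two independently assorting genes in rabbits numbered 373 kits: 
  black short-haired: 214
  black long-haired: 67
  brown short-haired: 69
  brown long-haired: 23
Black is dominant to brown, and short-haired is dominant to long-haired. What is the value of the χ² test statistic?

A dihybrid F₂ with independent assortment and complete dominance at both loci gives a 9:3:3:1 phenotypic ratio.
Expected counts for N = 373 under a 9:3:3:1 ratio (total parts = 16):
  black short-haired: 373 × 9/16 = 209.8125
  black long-haired: 373 × 3/16 = 69.9375
  brown short-haired: 373 × 3/16 = 69.9375
  brown long-haired: 373 × 1/16 = 23.3125
χ² = Σ (O − E)² / E
  black short-haired: (214 − 209.8125)² / 209.8125 = 0.0836
  black long-haired: (67 − 69.9375)² / 69.9375 = 0.1234
  brown short-haired: (69 − 69.9375)² / 69.9375 = 0.0126
  brown long-haired: (23 − 23.3125)² / 23.3125 = 0.0042
χ² = 0.0836 + 0.1234 + 0.0126 + 0.0042 = 0.2238 ≈ 0.224

0.224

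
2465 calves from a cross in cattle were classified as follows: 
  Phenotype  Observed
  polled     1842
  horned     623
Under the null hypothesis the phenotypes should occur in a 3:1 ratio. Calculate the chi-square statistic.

Expected counts for N = 2465 under a 3:1 ratio (total parts = 4):
  polled: 2465 × 3/4 = 1848.75
  horned: 2465 × 1/4 = 616.25
χ² = Σ (O − E)² / E
  polled: (1842 − 1848.75)² / 1848.75 = 0.0246
  horned: (623 − 616.25)² / 616.25 = 0.0739
χ² = 0.0246 + 0.0739 = 0.0985 ≈ 0.099

0.099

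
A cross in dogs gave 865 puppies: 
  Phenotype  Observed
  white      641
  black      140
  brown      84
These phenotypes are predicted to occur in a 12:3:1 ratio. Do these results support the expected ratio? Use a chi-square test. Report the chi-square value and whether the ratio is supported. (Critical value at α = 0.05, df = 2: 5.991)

Under the 12:3:1 hypothesis (Σ ratio = 16, N = 865):
  white: 865 × 12/16 = 648.75
  black: 865 × 3/16 = 162.1875
  brown: 865 × 1/16 = 54.0625
χ² = Σ (O − E)² / E
  white: (641 − 648.75)² / 648.75 = 0.0926
  black: (140 − 162.1875)² / 162.1875 = 3.0353
  brown: (84 − 54.0625)² / 54.0625 = 16.5781
χ² = 0.0926 + 3.0353 + 16.5781 = 19.706
Degrees of freedom = 3 − 1 = 2; critical value at α = 0.05 is 5.991.
Since 19.706 > 5.991, we reject the null hypothesis — the data do not fit the 12:3:1 ratio.

19.706; not consistent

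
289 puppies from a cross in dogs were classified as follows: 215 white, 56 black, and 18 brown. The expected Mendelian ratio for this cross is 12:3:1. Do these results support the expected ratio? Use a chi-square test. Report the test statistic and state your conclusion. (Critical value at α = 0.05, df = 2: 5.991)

0.075; consistent

The 12:3:1 ratio has 16 parts, so with N = 289 the expected counts are:
  white: 289 × 12/16 = 216.75
  black: 289 × 3/16 = 54.1875
  brown: 289 × 1/16 = 18.0625
χ² = Σ (O − E)² / E
  white: (215 − 216.75)² / 216.75 = 0.0141
  black: (56 − 54.1875)² / 54.1875 = 0.0606
  brown: (18 − 18.0625)² / 18.0625 = 0.0002
χ² = 0.0141 + 0.0606 + 0.0002 = 0.0749 ≈ 0.075
Degrees of freedom = 3 − 1 = 2; critical value at α = 0.05 is 5.991.
Since 0.075 < 5.991, we fail to reject the null hypothesis — the data are consistent with the 12:3:1 ratio.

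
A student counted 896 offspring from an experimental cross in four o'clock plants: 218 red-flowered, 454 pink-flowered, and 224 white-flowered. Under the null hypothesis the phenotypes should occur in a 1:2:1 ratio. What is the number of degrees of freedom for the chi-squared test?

A goodness-of-fit test with 3 phenotype classes has df = 3 − 1 = 2.

2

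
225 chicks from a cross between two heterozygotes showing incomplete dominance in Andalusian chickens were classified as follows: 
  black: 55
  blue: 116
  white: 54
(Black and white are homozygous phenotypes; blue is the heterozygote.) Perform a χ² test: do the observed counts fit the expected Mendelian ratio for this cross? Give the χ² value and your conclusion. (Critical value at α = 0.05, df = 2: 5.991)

0.227; consistent

With incomplete dominance, a heterozygote × heterozygote cross gives a 1:2:1 phenotypic ratio.
Under the 1:2:1 hypothesis (Σ ratio = 4, N = 225):
  black: 225 × 1/4 = 56.25
  blue: 225 × 2/4 = 112.5
  white: 225 × 1/4 = 56.25
χ² = Σ (O − E)² / E
  black: (55 − 56.25)² / 56.25 = 0.0278
  blue: (116 − 112.5)² / 112.5 = 0.1089
  white: (54 − 56.25)² / 56.25 = 0.0900
χ² = 0.0278 + 0.1089 + 0.0900 = 0.2267 ≈ 0.227
Degrees of freedom = 3 − 1 = 2; critical value at α = 0.05 is 5.991.
Since 0.227 < 5.991, we fail to reject the null hypothesis — the data are consistent with the 1:2:1 ratio.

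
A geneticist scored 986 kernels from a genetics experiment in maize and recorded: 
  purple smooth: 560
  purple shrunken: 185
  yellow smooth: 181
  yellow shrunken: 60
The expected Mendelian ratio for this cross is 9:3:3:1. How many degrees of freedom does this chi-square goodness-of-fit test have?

3

A goodness-of-fit test with 4 phenotype classes has df = 4 − 1 = 3.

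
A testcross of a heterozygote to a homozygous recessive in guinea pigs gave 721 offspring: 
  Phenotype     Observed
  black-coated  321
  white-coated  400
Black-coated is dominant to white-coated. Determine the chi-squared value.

8.656

A testcross of a heterozygote (Aa × aa) gives a 1:1 phenotypic ratio.
Total ratio parts = 2. Expected numbers out of 721:
  black-coated: 721 × 1/2 = 360.5
  white-coated: 721 × 1/2 = 360.5
χ² = Σ (O − E)² / E
  black-coated: (321 − 360.5)² / 360.5 = 4.3280
  white-coated: (400 − 360.5)² / 360.5 = 4.3280
χ² = 4.3280 + 4.3280 = 8.656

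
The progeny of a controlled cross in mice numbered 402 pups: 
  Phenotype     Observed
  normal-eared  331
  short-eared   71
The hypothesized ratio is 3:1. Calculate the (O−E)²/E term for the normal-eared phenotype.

2.886

The 3:1 ratio has 4 parts, so with N = 402 the expected counts are:
  normal-eared: 402 × 3/4 = 301.5
  short-eared: 402 × 1/4 = 100.5
Contribution of normal-eared: (331 − 301.5)² / 301.5 = 2.8864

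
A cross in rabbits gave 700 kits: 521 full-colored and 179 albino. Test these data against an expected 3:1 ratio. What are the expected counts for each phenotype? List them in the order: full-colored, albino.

Under the 3:1 hypothesis (Σ ratio = 4, N = 700):
  full-colored: 700 × 3/4 = 525
  albino: 700 × 1/4 = 175

525, 175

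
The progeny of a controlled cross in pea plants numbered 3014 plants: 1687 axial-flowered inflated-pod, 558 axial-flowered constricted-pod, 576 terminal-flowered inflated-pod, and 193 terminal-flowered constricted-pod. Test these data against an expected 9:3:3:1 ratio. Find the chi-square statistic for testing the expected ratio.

0.454

The 9:3:3:1 ratio has 16 parts, so with N = 3014 the expected counts are:
  axial-flowered inflated-pod: 3014 × 9/16 = 1695.375
  axial-flowered constricted-pod: 3014 × 3/16 = 565.125
  terminal-flowered inflated-pod: 3014 × 3/16 = 565.125
  terminal-flowered constricted-pod: 3014 × 1/16 = 188.375
χ² = Σ (O − E)² / E
  axial-flowered inflated-pod: (1687 − 1695.375)² / 1695.375 = 0.0414
  axial-flowered constricted-pod: (558 − 565.125)² / 565.125 = 0.0898
  terminal-flowered inflated-pod: (576 − 565.125)² / 565.125 = 0.2093
  terminal-flowered constricted-pod: (193 − 188.375)² / 188.375 = 0.1136
χ² = 0.0414 + 0.0898 + 0.2093 + 0.1136 = 0.4541 ≈ 0.454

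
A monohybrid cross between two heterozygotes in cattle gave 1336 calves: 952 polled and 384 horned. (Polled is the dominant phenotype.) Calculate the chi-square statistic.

9.980

For a monohybrid cross between heterozygotes with complete dominance, the expected phenotypic ratio is 3:1.
Under the 3:1 hypothesis (Σ ratio = 4, N = 1336):
  polled: 1336 × 3/4 = 1002
  horned: 1336 × 1/4 = 334
χ² = Σ (O − E)² / E
  polled: (952 − 1002)² / 1002 = 2.4950
  horned: (384 − 334)² / 334 = 7.4850
χ² = 2.4950 + 7.4850 = 9.980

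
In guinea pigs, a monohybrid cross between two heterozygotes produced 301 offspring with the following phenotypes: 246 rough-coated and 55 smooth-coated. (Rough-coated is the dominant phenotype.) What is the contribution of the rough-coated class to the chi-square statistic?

For a monohybrid cross between heterozygotes with complete dominance, the expected phenotypic ratio is 3:1.
Total ratio parts = 4. Expected numbers out of 301:
  rough-coated: 301 × 3/4 = 225.75
  smooth-coated: 301 × 1/4 = 75.25
Contribution of rough-coated: (246 − 225.75)² / 225.75 = 1.8164

1.816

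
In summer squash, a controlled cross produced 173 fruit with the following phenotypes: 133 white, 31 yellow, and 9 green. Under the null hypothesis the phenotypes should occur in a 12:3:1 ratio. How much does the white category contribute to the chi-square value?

0.081

Under the 12:3:1 hypothesis (Σ ratio = 16, N = 173):
  white: 173 × 12/16 = 129.75
  yellow: 173 × 3/16 = 32.4375
  green: 173 × 1/16 = 10.8125
Contribution of white: (133 − 129.75)² / 129.75 = 0.0814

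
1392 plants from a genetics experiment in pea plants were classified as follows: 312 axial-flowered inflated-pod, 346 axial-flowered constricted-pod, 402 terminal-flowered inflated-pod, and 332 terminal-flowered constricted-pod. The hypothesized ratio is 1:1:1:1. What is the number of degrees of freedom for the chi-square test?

3

A goodness-of-fit test with 4 phenotype classes has df = 4 − 1 = 3.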